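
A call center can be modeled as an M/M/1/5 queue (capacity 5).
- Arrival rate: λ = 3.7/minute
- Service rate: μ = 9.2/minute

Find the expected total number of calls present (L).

ρ = λ/μ = 3.7/9.2 = 0.402174
P₀ = (1-ρ)/(1-ρ^(K+1)) = (1-0.402174)/(1-0.402174^6) = 0.59783/0.99577 = 0.6004
P_K = P₀×ρ^K = 0.600366 × 0.402174^5 = 0.600366 × 0.0105213 = 0.006317
L = ρ[1 - (K+1)ρ^K + Kρ^(K+1)] / [(1-ρ)(1-ρ^(K+1))]
L = 0.402174 × (1 - 6×0.01052 + 5×0.004231) / ((1 - 0.402174) × (1 - 0.004231)) = 0.6472 calls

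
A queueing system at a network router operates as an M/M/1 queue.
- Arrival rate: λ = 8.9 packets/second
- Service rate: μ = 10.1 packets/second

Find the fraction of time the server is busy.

Server utilization: ρ = λ/μ
ρ = 8.9/10.1 = 0.8812
The server is busy 88.12% of the time.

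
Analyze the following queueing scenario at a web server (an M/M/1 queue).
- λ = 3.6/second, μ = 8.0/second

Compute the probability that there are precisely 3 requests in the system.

ρ = λ/μ = 3.6/8.0 = 0.4500
P(n) = (1-ρ)ρⁿ
P(3) = (1-0.4500) × 0.4500^3
P(3) = 0.5500 × 0.09113
P(3) = 0.05012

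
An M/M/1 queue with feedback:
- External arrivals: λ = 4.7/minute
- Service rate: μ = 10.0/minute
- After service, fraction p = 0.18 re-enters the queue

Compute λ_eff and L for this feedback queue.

Effective arrival rate: λ_eff = λ/(1-p) = 4.7/(1-0.18) = 4.7/0.82 = 5.7317
ρ = λ_eff/μ = 5.7317/10.0 = 0.57317
L = ρ/(1-ρ) = 0.57317/(1-0.57317) = 1.3429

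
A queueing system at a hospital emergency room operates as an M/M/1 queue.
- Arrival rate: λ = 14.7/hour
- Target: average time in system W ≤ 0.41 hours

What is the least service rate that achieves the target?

For M/M/1: W = 1/(μ-λ)
Need W ≤ 0.41, so 1/(μ-λ) ≤ 0.41
μ - λ ≥ 1/0.41 = 2.4390
μ ≥ 14.7 + 2.4390 = 17.1390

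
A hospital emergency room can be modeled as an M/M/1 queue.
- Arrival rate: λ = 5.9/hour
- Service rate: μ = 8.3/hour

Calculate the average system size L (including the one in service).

ρ = λ/μ = 5.9/8.3 = 0.7108
For M/M/1: L = λ/(μ-λ)
L = 5.9/(8.3-5.9) = 5.9/2.40
L = 2.4583 patients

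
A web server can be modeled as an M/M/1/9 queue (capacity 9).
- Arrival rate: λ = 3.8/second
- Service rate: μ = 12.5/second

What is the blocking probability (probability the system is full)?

ρ = λ/μ = 3.8/12.5 = 0.3040
P₀ = (1-ρ)/(1-ρ^(K+1)) = (1-0.3040)/(1-0.3040^10) = 0.6960/1.0000 = 0.6960
P_K = P₀×ρ^K = 0.6960 × 0.3040^9 = 0.6960 × 0.00002217 = 0.00001543
Blocking probability = 0.001543%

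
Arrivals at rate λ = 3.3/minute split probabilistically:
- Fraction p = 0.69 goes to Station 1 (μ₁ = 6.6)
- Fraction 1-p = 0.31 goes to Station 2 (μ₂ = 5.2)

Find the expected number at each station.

Effective rates: λ₁ = 3.3×0.69 = 2.277, λ₂ = 3.3×0.31 = 1.023
Station 1: ρ₁ = 2.277/6.6 = 0.3450, L₁ = ρ₁/(1-ρ₁) = 0.3450/(1-0.3450) = 0.5267
Station 2: ρ₂ = 1.023/5.2 = 0.1967, L₂ = ρ₂/(1-ρ₂) = 0.1967/(1-0.1967) = 0.2449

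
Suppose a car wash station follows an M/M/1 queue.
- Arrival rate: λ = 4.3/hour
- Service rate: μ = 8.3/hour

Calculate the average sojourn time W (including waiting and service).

First, compute utilization: ρ = λ/μ = 4.3/8.3 = 0.5181
For M/M/1: W = 1/(μ-λ)
W = 1/(8.3-4.3) = 1/4.00
W = 0.2500 hours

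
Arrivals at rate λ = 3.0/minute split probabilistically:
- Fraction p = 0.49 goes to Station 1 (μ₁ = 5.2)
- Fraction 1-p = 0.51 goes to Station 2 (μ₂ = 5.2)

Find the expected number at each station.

Effective rates: λ₁ = 3.0×0.49 = 1.47, λ₂ = 3.0×0.51 = 1.53
Station 1: ρ₁ = 1.47/5.2 = 0.2827, L₁ = ρ₁/(1-ρ₁) = 0.2827/(1-0.2827) = 0.3941
Station 2: ρ₂ = 1.53/5.2 = 0.29423, L₂ = ρ₂/(1-ρ₂) = 0.29423/(1-0.29423) = 0.4169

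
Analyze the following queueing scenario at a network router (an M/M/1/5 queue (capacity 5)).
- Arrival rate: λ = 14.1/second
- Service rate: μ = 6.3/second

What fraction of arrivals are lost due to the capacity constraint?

ρ = λ/μ = 14.1/6.3 = 2.2381
P₀ = (1-ρ)/(1-ρ^(K+1)) = (1-2.2381)/(1-2.2381^6) = -1.2381/-124.6831 = 0.009930
P_K = P₀×ρ^K = 0.009930 × 2.2381^5 = 0.009930 × 56.1562 = 0.5576
Blocking probability = 55.76%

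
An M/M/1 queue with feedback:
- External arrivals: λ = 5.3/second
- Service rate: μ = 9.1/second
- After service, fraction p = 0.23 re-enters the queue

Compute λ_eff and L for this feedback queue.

Effective arrival rate: λ_eff = λ/(1-p) = 5.3/(1-0.23) = 5.3/0.77 = 6.88312
ρ = λ_eff/μ = 6.88312/9.1 = 0.75639
L = ρ/(1-ρ) = 0.75639/(1-0.75639) = 3.1049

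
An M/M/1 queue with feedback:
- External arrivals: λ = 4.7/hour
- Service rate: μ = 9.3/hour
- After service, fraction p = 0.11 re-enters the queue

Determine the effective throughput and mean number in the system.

Effective arrival rate: λ_eff = λ/(1-p) = 4.7/(1-0.11) = 4.7/0.89 = 5.2809
ρ = λ_eff/μ = 5.2809/9.3 = 0.56784
L = ρ/(1-ρ) = 0.56784/(1-0.56784) = 1.3140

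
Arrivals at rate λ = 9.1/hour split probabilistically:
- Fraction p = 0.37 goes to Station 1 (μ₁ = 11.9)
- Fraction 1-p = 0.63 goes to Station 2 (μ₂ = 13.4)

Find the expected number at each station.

Effective rates: λ₁ = 9.1×0.37 = 3.367, λ₂ = 9.1×0.63 = 5.733
Station 1: ρ₁ = 3.367/11.9 = 0.28294, L₁ = ρ₁/(1-ρ₁) = 0.28294/(1-0.28294) = 0.3946
Station 2: ρ₂ = 5.733/13.4 = 0.42784, L₂ = ρ₂/(1-ρ₂) = 0.42784/(1-0.42784) = 0.7478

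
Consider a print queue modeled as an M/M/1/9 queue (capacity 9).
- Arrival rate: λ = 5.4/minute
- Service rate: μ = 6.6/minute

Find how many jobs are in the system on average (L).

ρ = λ/μ = 5.4/6.6 = 0.81818
P₀ = (1-ρ)/(1-ρ^(K+1)) = (1-0.81818)/(1-0.81818^10) = 0.18182/0.86557 = 0.2101
P_K = P₀×ρ^K = 0.21006 × 0.81818^9 = 0.21006 × 0.16430 = 0.03451
L = ρ[1 - (K+1)ρ^K + Kρ^(K+1)] / [(1-ρ)(1-ρ^(K+1))]
L = 0.81818 × (1 - 10×0.164301 + 9×0.134428) / ((1 - 0.81818) × (1 - 0.134428)) = 2.9469 jobs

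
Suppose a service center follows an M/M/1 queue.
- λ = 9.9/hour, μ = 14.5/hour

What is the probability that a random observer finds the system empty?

ρ = λ/μ = 9.9/14.5 = 0.6828
P(0) = 1 - ρ = 1 - 0.6828 = 0.3172
The server is idle 31.72% of the time.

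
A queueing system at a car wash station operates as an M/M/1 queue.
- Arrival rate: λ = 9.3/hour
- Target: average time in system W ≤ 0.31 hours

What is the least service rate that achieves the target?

For M/M/1: W = 1/(μ-λ)
Need W ≤ 0.31, so 1/(μ-λ) ≤ 0.31
μ - λ ≥ 1/0.31 = 3.2258
μ ≥ 9.3 + 3.2258 = 12.5258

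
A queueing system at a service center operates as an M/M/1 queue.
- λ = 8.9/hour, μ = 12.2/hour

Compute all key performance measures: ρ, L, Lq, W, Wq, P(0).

Step 1: ρ = λ/μ = 8.9/12.2 = 0.7295
Step 2: L = λ/(μ-λ) = 8.9/3.30 = 2.6970
Step 3: Lq = λ²/(μ(μ-λ)) = 79.21/(12.2×3.30) = 1.9675
Step 4: W = 1/(μ-λ) = 1/3.30 = 0.30303
Step 5: Wq = λ/(μ(μ-λ)) = 8.9/(12.2×3.30) = 0.2211
Step 6: P(0) = 1-ρ = 0.2705
Verify: L = λW = 8.9×0.30303 = 2.6970 ✔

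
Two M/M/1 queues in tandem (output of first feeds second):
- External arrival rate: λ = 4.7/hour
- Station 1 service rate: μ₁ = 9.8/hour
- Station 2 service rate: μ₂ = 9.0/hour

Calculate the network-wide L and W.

By Jackson's theorem, each station behaves as independent M/M/1.
Station 1: ρ₁ = 4.7/9.8 = 0.4796, L₁ = ρ₁/(1-ρ₁) = λ/(μ₁-λ) = 4.7/5.10 = 0.9216
Station 2: ρ₂ = 4.7/9.0 = 0.5222, L₂ = ρ₂/(1-ρ₂) = λ/(μ₂-λ) = 4.7/4.30 = 1.0930
Total: L = L₁ + L₂ = 0.9216 + 1.0930 = 2.0146
W = L/λ = 2.0146/4.7 = 0.4286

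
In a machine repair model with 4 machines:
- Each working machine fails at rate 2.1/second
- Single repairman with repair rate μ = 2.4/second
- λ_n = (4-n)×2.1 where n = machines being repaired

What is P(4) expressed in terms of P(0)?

P(4)/P(0) = ∏_{i=0}^{4-1} λ_i/μ_{i+1}
= (4-0)×2.1/2.4 × (4-1)×2.1/2.4 × (4-2)×2.1/2.4 × (4-3)×2.1/2.4
= 14.0684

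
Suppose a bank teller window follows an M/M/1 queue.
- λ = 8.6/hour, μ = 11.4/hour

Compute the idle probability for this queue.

ρ = λ/μ = 8.6/11.4 = 0.7544
P(0) = 1 - ρ = 1 - 0.7544 = 0.2456
The server is idle 24.56% of the time.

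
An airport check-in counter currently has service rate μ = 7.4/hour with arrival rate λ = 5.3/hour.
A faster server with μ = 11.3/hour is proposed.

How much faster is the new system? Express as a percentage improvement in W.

System 1: ρ₁ = 5.3/7.4 = 0.7162, W₁ = 1/(7.4-5.3) = 0.47619
System 2: ρ₂ = 5.3/11.3 = 0.4690, W₂ = 1/(11.3-5.3) = 0.16667
Improvement: (W₁-W₂)/W₁ = (0.47619-0.16667)/0.47619 = 65.00%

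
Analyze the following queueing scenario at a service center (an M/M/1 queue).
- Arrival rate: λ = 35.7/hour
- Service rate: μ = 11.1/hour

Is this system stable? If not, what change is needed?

Stability requires ρ = λ/(cμ) < 1
ρ = 35.7/(1 × 11.1) = 35.7/11.10 = 3.2162
Since 3.2162 ≥ 1, the system is UNSTABLE.
Queue grows without bound. Need μ > λ = 35.7.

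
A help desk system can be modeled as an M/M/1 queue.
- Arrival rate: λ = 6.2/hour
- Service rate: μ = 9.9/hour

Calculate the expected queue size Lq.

ρ = λ/μ = 6.2/9.9 = 0.6263
For M/M/1: Lq = λ²/(μ(μ-λ))
Lq = 38.44/(9.9 × 3.70)
Lq = 1.0494 tickets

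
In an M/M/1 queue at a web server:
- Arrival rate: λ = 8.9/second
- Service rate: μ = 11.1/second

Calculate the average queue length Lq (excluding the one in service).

ρ = λ/μ = 8.9/11.1 = 0.8018
For M/M/1: Lq = λ²/(μ(μ-λ))
Lq = 79.21/(11.1 × 2.20)
Lq = 3.2437 requests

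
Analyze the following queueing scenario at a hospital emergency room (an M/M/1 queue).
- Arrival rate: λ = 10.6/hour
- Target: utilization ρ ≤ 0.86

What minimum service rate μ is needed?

ρ = λ/μ, so μ = λ/ρ
μ ≥ 10.6/0.86 = 12.3256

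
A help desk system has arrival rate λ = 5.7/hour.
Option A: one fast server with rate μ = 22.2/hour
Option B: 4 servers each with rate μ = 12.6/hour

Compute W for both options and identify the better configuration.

Option A: single server μ = 22.2 (M/M/1)
  ρ_A = 5.7/22.2 = 0.2568
  W_A = 1/(μ-λ) = 1/(22.2-5.7) = 1/16.50 = 0.06061

Option B: 4 servers μ = 12.6 (M/M/4)
  ρ_B = λ/(cμ) = 5.7/(4×12.6) = 0.1131
  Offered load a = λ/μ = cρ = 5.7/12.6 = 0.4524
  P₀ = [ Σₙ₌₀^3 aⁿ/n! + a^4/(4!(1-ρ)) ]⁻¹
  Σ = a^0/0! + a^1/1! + a^2/2! + a^3/3! = 1.0000 + 0.4524 + 0.1023 + 0.01543 = 1.5701
  a^4/(4!(1-ρ)) = 0.04188/(24 × 0.8869) = 0.001968
  P₀ = 1/(1.5701 + 0.001968) = 0.6361
  Lq = P₀·a^4·ρ / (4!(1-ρ)²) = 0.6361 × 0.04188 × 0.1131 / (24 × 0.7866) = 0.0001596
  Wq_B = Lq/λ = 0.000159594/5.7 = 0.000027999
  W_B = Wq_B + 1/μ = 0.000027999 + 0.079365 = 0.07939

Since W_A = 0.06061 < W_B = 0.07939, Option A (single fast server) has the shorter time in system.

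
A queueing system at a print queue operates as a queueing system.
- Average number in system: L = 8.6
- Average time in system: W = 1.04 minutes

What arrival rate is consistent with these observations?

Little's Law: L = λW, so λ = L/W
λ = 8.6/1.04 = 8.2692 jobs/minute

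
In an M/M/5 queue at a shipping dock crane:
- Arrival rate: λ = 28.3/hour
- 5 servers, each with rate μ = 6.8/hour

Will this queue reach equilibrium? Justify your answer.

Stability requires ρ = λ/(cμ) < 1
ρ = 28.3/(5 × 6.8) = 28.3/34.00 = 0.8324
Since 0.8324 < 1, the system is STABLE.
The servers are busy 83.24% of the time.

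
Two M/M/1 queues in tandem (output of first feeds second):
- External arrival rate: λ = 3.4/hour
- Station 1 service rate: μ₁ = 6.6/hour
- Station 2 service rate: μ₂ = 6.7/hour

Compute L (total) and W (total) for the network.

By Jackson's theorem, each station behaves as independent M/M/1.
Station 1: ρ₁ = 3.4/6.6 = 0.5152, L₁ = ρ₁/(1-ρ₁) = λ/(μ₁-λ) = 3.4/3.20 = 1.0625
Station 2: ρ₂ = 3.4/6.7 = 0.5075, L₂ = ρ₂/(1-ρ₂) = λ/(μ₂-λ) = 3.4/3.30 = 1.0303
Total: L = L₁ + L₂ = 1.0625 + 1.0303 = 2.0928
W = L/λ = 2.0928/3.4 = 0.6155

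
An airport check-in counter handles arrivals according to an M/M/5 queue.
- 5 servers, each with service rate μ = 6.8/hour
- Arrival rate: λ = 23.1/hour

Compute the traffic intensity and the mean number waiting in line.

Traffic intensity: ρ = λ/(cμ) = 23.1/(5×6.8) = 0.6794
Since ρ = 0.6794 < 1, system is stable.
Offered load a = λ/μ = cρ = 23.1/6.8 = 3.3971
P₀ = [ Σₙ₌₀^4 aⁿ/n! + a^5/(5!(1-ρ)) ]⁻¹
Σ = a^0/0! + a^1/1! + a^2/2! + a^3/3! + a^4/4! = 1.0000 + 3.3971 + 5.7700 + 6.5337 + 5.5488 = 22.2496
a^5/(5!(1-ρ)) = 452.3924/(120 × 0.32059) = 11.7594
P₀ = 1/(22.2496 + 11.7594) = 0.02940
Lq = P₀·a^5·ρ / (5!(1-ρ)²) = 0.029404 × 452.3924 × 0.67941 / (120 × 0.10278) = 0.7328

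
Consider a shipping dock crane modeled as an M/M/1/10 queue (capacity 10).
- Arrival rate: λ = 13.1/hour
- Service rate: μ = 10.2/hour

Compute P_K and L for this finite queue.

ρ = λ/μ = 13.1/10.2 = 1.28431
P₀ = (1-ρ)/(1-ρ^(K+1)) = (1-1.28431)/(1-1.28431^11) = -0.2843/-14.6808 = 0.01937
P_K = P₀×ρ^K = 0.01937 × 1.28431^10 = 0.01937 × 12.2095 = 0.2365
Blocking probability P_10 = 0.2365 (23.65%)
L = ρ[1 - (K+1)ρ^K + Kρ^(K+1)] / [(1-ρ)(1-ρ^(K+1))]
L = 1.28431 × (1 - 11×12.2095 + 10×15.6808) / ((1 - 1.28431) × (1 - 15.6808)) = 7.2320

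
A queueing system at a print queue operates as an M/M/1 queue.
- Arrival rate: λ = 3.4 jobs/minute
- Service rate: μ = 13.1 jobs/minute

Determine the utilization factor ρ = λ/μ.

Server utilization: ρ = λ/μ
ρ = 3.4/13.1 = 0.2595
The server is busy 25.95% of the time.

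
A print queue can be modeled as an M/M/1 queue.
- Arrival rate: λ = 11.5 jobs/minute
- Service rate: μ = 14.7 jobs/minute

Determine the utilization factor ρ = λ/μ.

Server utilization: ρ = λ/μ
ρ = 11.5/14.7 = 0.7823
The server is busy 78.23% of the time.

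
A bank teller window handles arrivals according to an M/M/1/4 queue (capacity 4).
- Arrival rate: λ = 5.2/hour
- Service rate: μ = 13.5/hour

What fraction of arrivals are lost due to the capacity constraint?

ρ = λ/μ = 5.2/13.5 = 0.385185
P₀ = (1-ρ)/(1-ρ^(K+1)) = (1-0.385185)/(1-0.385185^5) = 0.6148/0.9915 = 0.6201
P_K = P₀×ρ^K = 0.6201 × 0.385185^4 = 0.6201 × 0.02201 = 0.01365
Blocking probability = 1.36%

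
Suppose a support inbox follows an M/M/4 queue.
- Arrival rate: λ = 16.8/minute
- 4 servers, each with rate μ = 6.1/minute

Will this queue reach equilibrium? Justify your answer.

Stability requires ρ = λ/(cμ) < 1
ρ = 16.8/(4 × 6.1) = 16.8/24.40 = 0.6885
Since 0.6885 < 1, the system is STABLE.
The servers are busy 68.85% of the time.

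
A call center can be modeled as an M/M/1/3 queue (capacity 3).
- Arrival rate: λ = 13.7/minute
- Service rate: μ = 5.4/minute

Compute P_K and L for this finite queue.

ρ = λ/μ = 13.7/5.4 = 2.5370
P₀ = (1-ρ)/(1-ρ^(K+1)) = (1-2.5370)/(1-2.5370^4) = -1.5370/-40.4268 = 0.03802
P_K = P₀×ρ^K = 0.03802 × 2.5370^3 = 0.03802 × 16.3291 = 0.6208
Blocking probability P_3 = 0.6208 (62.08%)
L = ρ[1 - (K+1)ρ^K + Kρ^(K+1)] / [(1-ρ)(1-ρ^(K+1))]
L = 2.5370 × (1 - 4×16.3291 + 3×41.4268) / ((1 - 2.5370) × (1 - 41.4268)) = 2.4483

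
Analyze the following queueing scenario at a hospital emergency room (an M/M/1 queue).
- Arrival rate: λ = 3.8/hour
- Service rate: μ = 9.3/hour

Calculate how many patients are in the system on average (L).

ρ = λ/μ = 3.8/9.3 = 0.4086
For M/M/1: L = λ/(μ-λ)
L = 3.8/(9.3-3.8) = 3.8/5.50
L = 0.6909 patients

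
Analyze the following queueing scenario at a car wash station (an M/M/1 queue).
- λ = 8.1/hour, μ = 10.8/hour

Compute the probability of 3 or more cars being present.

ρ = λ/μ = 8.1/10.8 = 0.7500
P(N ≥ n) = ρⁿ
P(N ≥ 3) = 0.7500^3
P(N ≥ 3) = 0.4219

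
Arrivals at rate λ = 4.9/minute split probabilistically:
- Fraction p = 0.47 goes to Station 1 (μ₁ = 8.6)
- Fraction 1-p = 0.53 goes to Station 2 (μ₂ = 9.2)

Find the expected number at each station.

Effective rates: λ₁ = 4.9×0.47 = 2.303, λ₂ = 4.9×0.53 = 2.597
Station 1: ρ₁ = 2.303/8.6 = 0.2678, L₁ = ρ₁/(1-ρ₁) = 0.2678/(1-0.2678) = 0.3657
Station 2: ρ₂ = 2.597/9.2 = 0.2823, L₂ = ρ₂/(1-ρ₂) = 0.2823/(1-0.2823) = 0.3933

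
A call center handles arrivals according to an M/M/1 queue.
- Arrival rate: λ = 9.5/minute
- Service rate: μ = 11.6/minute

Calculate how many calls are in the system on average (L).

ρ = λ/μ = 9.5/11.6 = 0.8190
For M/M/1: L = λ/(μ-λ)
L = 9.5/(11.6-9.5) = 9.5/2.10
L = 4.5238 calls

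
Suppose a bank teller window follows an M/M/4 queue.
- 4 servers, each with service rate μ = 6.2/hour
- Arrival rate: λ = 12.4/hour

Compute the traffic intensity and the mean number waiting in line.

Traffic intensity: ρ = λ/(cμ) = 12.4/(4×6.2) = 0.5000
Since ρ = 0.5000 < 1, system is stable.
Offered load a = λ/μ = cρ = 12.4/6.2 = 2.0000
P₀ = [ Σₙ₌₀^3 aⁿ/n! + a^4/(4!(1-ρ)) ]⁻¹
Σ = a^0/0! + a^1/1! + a^2/2! + a^3/3! = 1.0000 + 2.0000 + 2.0000 + 1.3333 = 6.3333
a^4/(4!(1-ρ)) = 16.0000/(24 × 0.5000) = 1.3333
P₀ = 1/(6.3333 + 1.3333) = 0.1304
Lq = P₀·a^4·ρ / (4!(1-ρ)²) = 0.1304 × 16.0000 × 0.5000 / (24 × 0.2500) = 0.1739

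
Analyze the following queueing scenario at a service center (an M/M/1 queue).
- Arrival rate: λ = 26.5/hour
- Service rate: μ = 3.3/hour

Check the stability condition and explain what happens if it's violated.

Stability requires ρ = λ/(cμ) < 1
ρ = 26.5/(1 × 3.3) = 26.5/3.30 = 8.0303
Since 8.0303 ≥ 1, the system is UNSTABLE.
Queue grows without bound. Need μ > λ = 26.5.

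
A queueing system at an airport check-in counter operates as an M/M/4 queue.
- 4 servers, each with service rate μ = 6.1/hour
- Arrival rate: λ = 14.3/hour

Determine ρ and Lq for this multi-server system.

Traffic intensity: ρ = λ/(cμ) = 14.3/(4×6.1) = 0.5861
Since ρ = 0.5861 < 1, system is stable.
Offered load a = λ/μ = cρ = 14.3/6.1 = 2.3443
P₀ = [ Σₙ₌₀^3 aⁿ/n! + a^4/(4!(1-ρ)) ]⁻¹
Σ = a^0/0! + a^1/1! + a^2/2! + a^3/3! = 1.00000 + 2.34426 + 2.74778 + 2.14717 = 8.2392
a^4/(4!(1-ρ)) = 30.2012/(24 × 0.41393) = 3.0401
P₀ = 1/(8.2392 + 3.0401) = 0.08866
Lq = P₀·a^4·ρ / (4!(1-ρ)²) = 0.088658 × 30.2012 × 0.58607 / (24 × 0.17134) = 0.3816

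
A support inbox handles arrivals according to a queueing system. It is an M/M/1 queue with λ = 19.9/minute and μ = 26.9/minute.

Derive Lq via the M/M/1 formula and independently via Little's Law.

Method 1 (direct): Lq = λ²/(μ(μ-λ)) = 396.01/(26.9 × 7.00) = 2.1031

Method 2 (Little's Law):
W = 1/(μ-λ) = 1/7.00 = 0.142857
Wq = W - 1/μ = 0.142857 - 0.0371747 = 0.105682
Lq = λWq = 19.9 × 0.105682 = 2.1031 ✔ (matches Method 1)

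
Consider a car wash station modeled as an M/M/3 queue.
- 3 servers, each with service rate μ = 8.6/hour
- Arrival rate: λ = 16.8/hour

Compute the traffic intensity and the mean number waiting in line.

Traffic intensity: ρ = λ/(cμ) = 16.8/(3×8.6) = 0.6512
Since ρ = 0.6512 < 1, system is stable.
Offered load a = λ/μ = cρ = 16.8/8.6 = 1.9535
P₀ = [ Σₙ₌₀^2 aⁿ/n! + a^3/(3!(1-ρ)) ]⁻¹
Σ = a^0/0! + a^1/1! + a^2/2! = 1.000000 + 1.953488 + 1.908058 = 4.8615
a^3/(3!(1-ρ)) = 7.4547/(6 × 0.34884) = 3.5617
P₀ = 1/(4.8615 + 3.5617) = 0.1187
Lq = P₀·a^3·ρ / (3!(1-ρ)²) = 0.11872 × 7.4547 × 0.65116 / (6 × 0.12169) = 0.7893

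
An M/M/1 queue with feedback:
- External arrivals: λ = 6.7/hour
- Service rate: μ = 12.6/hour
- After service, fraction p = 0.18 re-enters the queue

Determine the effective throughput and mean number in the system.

Effective arrival rate: λ_eff = λ/(1-p) = 6.7/(1-0.18) = 6.7/0.82 = 8.1707
ρ = λ_eff/μ = 8.1707/12.6 = 0.64847
L = ρ/(1-ρ) = 0.64847/(1-0.64847) = 1.8447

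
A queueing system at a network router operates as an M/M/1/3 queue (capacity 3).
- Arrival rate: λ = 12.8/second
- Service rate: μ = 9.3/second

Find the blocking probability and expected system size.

ρ = λ/μ = 12.8/9.3 = 1.37634
P₀ = (1-ρ)/(1-ρ^(K+1)) = (1-1.37634)/(1-1.37634^4) = -0.3763/-2.5884 = 0.1454
P_K = P₀×ρ^K = 0.1454 × 1.37634^3 = 0.1454 × 2.6072 = 0.3791
Blocking probability P_3 = 0.3791 (37.91%)
L = ρ[1 - (K+1)ρ^K + Kρ^(K+1)] / [(1-ρ)(1-ρ^(K+1))]
L = 1.37634 × (1 - 4×2.6072 + 3×3.5884) / ((1 - 1.37634) × (1 - 3.5884)) = 1.8882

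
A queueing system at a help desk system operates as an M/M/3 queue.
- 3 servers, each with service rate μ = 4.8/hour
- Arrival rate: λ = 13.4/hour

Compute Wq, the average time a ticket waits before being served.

Traffic intensity: ρ = λ/(cμ) = 13.4/(3×4.8) = 0.9306
Since ρ = 0.9306 < 1, system is stable.
Offered load a = λ/μ = cρ = 13.4/4.8 = 2.7917
P₀ = [ Σₙ₌₀^2 aⁿ/n! + a^3/(3!(1-ρ)) ]⁻¹
Σ = a^0/0! + a^1/1! + a^2/2! = 1.0000 + 2.7917 + 3.8967 = 7.6884
a^3/(3!(1-ρ)) = 21.75658/(6 × 0.06944444) = 52.2158
P₀ = 1/(7.6884 + 52.2158) = 0.01669
Lq = P₀·a^3·ρ / (3!(1-ρ)²) = 0.0166933 × 21.7566 × 0.930556 / (6 × 0.00482253) = 11.6802
Wq = Lq/λ = 11.6802/13.4 = 0.8717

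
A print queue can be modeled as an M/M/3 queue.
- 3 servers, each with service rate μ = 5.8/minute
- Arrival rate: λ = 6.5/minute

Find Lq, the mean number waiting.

Traffic intensity: ρ = λ/(cμ) = 6.5/(3×5.8) = 0.3736
Since ρ = 0.3736 < 1, system is stable.
Offered load a = λ/μ = cρ = 6.5/5.8 = 1.1207
P₀ = [ Σₙ₌₀^2 aⁿ/n! + a^3/(3!(1-ρ)) ]⁻¹
Σ = a^0/0! + a^1/1! + a^2/2! = 1.0000 + 1.1207 + 0.6280 = 2.7487
a^3/(3!(1-ρ)) = 1.4075/(6 × 0.6264) = 0.3745
P₀ = 1/(2.7487 + 0.3745) = 0.3202
Lq = P₀·a^3·ρ / (3!(1-ρ)²) = 0.32019 × 1.4075 × 0.37356 / (6 × 0.39242) = 0.07150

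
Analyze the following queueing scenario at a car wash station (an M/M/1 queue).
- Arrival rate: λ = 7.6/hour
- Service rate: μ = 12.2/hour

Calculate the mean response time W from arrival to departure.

First, compute utilization: ρ = λ/μ = 7.6/12.2 = 0.6230
For M/M/1: W = 1/(μ-λ)
W = 1/(12.2-7.6) = 1/4.60
W = 0.2174 hours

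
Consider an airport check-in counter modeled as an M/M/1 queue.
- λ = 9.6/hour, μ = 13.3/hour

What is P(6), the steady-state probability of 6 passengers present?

ρ = λ/μ = 9.6/13.3 = 0.7218
P(n) = (1-ρ)ρⁿ
P(6) = (1-0.7218) × 0.7218^6
P(6) = 0.2782 × 0.1414
P(6) = 0.03934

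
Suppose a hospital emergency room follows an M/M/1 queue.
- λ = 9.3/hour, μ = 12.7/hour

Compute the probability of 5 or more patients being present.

ρ = λ/μ = 9.3/12.7 = 0.7323
P(N ≥ n) = ρⁿ
P(N ≥ 5) = 0.7323^5
P(N ≥ 5) = 0.2106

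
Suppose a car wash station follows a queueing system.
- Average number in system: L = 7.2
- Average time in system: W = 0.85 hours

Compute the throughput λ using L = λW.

Little's Law: L = λW, so λ = L/W
λ = 7.2/0.85 = 8.4706 cars/hour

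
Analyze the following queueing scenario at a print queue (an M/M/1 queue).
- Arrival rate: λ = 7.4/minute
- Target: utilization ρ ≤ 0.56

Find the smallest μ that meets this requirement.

ρ = λ/μ, so μ = λ/ρ
μ ≥ 7.4/0.56 = 13.2143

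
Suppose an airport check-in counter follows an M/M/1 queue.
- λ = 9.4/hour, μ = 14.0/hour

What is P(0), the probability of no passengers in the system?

ρ = λ/μ = 9.4/14.0 = 0.6714
P(0) = 1 - ρ = 1 - 0.6714 = 0.3286
The server is idle 32.86% of the time.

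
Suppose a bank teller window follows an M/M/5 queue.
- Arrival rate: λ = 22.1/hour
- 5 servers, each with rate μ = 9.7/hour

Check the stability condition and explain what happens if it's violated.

Stability requires ρ = λ/(cμ) < 1
ρ = 22.1/(5 × 9.7) = 22.1/48.50 = 0.4557
Since 0.4557 < 1, the system is STABLE.
The servers are busy 45.57% of the time.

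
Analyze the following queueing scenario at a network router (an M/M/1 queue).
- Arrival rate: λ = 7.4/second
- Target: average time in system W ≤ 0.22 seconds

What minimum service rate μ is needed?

For M/M/1: W = 1/(μ-λ)
Need W ≤ 0.22, so 1/(μ-λ) ≤ 0.22
μ - λ ≥ 1/0.22 = 4.5455
μ ≥ 7.4 + 4.5455 = 11.9455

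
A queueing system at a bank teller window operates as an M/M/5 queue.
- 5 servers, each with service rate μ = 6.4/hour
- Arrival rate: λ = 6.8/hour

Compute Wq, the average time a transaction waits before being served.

Traffic intensity: ρ = λ/(cμ) = 6.8/(5×6.4) = 0.2125
Since ρ = 0.2125 < 1, system is stable.
Offered load a = λ/μ = cρ = 6.8/6.4 = 1.0625
P₀ = [ Σₙ₌₀^4 aⁿ/n! + a^5/(5!(1-ρ)) ]⁻¹
Σ = a^0/0! + a^1/1! + a^2/2! + a^3/3! + a^4/4! = 1.0000 + 1.0625 + 0.5645 + 0.1999 + 0.05310 = 2.8800
a^5/(5!(1-ρ)) = 1.3541/(120 × 0.7875) = 0.01433
P₀ = 1/(2.8800 + 0.01433) = 0.3455
Lq = P₀·a^5·ρ / (5!(1-ρ)²) = 0.3455 × 1.3541 × 0.2125 / (120 × 0.6202) = 0.001336
Wq = Lq/λ = 0.001336/6.8 = 0.0001965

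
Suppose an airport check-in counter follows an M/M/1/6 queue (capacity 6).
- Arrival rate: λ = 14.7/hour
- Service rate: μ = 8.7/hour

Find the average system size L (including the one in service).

ρ = λ/μ = 14.7/8.7 = 1.6897
P₀ = (1-ρ)/(1-ρ^(K+1)) = (1-1.6897)/(1-1.6897^7) = -0.6897/-38.3249 = 0.01800
P_K = P₀×ρ^K = 0.017996 × 1.6897^6 = 0.017996 × 23.2733 = 0.4188
L = ρ[1 - (K+1)ρ^K + Kρ^(K+1)] / [(1-ρ)(1-ρ^(K+1))]
L = 1.6897 × (1 - 7×23.2733 + 6×39.3249) / ((1 - 1.6897) × (1 - 39.3249)) = 4.7327 passengers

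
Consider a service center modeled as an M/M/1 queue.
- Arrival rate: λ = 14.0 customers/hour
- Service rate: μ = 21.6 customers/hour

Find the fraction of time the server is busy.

Server utilization: ρ = λ/μ
ρ = 14.0/21.6 = 0.6481
The server is busy 64.81% of the time.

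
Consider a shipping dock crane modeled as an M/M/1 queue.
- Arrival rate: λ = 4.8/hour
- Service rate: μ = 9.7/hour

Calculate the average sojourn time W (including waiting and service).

First, compute utilization: ρ = λ/μ = 4.8/9.7 = 0.4948
For M/M/1: W = 1/(μ-λ)
W = 1/(9.7-4.8) = 1/4.90
W = 0.2041 hours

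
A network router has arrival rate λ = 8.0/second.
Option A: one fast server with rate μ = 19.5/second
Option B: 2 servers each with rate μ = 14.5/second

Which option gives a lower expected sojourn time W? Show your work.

Option A: single server μ = 19.5 (M/M/1)
  ρ_A = 8.0/19.5 = 0.4103
  W_A = 1/(μ-λ) = 1/(19.5-8.0) = 1/11.50 = 0.08696

Option B: 2 servers μ = 14.5 (M/M/2)
  ρ_B = λ/(cμ) = 8.0/(2×14.5) = 0.2759
  Offered load a = λ/μ = cρ = 8.0/14.5 = 0.5517
  P₀ = [ Σₙ₌₀^1 aⁿ/n! + a^2/(2!(1-ρ)) ]⁻¹
  Σ = a^0/0! + a^1/1! = 1.0000 + 0.5517 = 1.5517
  a^2/(2!(1-ρ)) = 0.3044/(2 × 0.7241) = 0.2102
  P₀ = 1/(1.5517 + 0.2102) = 0.5676
  Lq = P₀·a^2·ρ / (2!(1-ρ)²) = 0.56757 × 0.30440 × 0.27586 / (2 × 0.52438) = 0.04544
  Wq_B = Lq/λ = 0.0454445/8.0 = 0.005681
  W_B = Wq_B + 1/μ = 0.005681 + 0.06897 = 0.07465

Since W_B = 0.07465 < W_A = 0.08696, Option B (multiple servers) has the shorter time in system.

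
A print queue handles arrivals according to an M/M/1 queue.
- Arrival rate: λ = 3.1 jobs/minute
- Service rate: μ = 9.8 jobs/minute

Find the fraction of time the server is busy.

Server utilization: ρ = λ/μ
ρ = 3.1/9.8 = 0.3163
The server is busy 31.63% of the time.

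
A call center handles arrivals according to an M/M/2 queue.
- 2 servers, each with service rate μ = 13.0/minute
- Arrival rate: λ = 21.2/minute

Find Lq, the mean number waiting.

Traffic intensity: ρ = λ/(cμ) = 21.2/(2×13.0) = 0.8154
Since ρ = 0.8154 < 1, system is stable.
Offered load a = λ/μ = cρ = 21.2/13.0 = 1.6308
P₀ = [ Σₙ₌₀^1 aⁿ/n! + a^2/(2!(1-ρ)) ]⁻¹
Σ = a^0/0! + a^1/1! = 1.0000 + 1.6308 = 2.6308
a^2/(2!(1-ρ)) = 2.65941/(2 × 0.184615) = 7.2026
P₀ = 1/(2.6308 + 7.2026) = 0.1017
Lq = P₀·a^2·ρ / (2!(1-ρ)²) = 0.1016949 × 2.659408 × 0.8153846 / (2 × 0.03408284) = 3.2350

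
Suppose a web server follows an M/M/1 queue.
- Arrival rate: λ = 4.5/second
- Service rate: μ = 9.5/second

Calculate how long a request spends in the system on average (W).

First, compute utilization: ρ = λ/μ = 4.5/9.5 = 0.4737
For M/M/1: W = 1/(μ-λ)
W = 1/(9.5-4.5) = 1/5.00
W = 0.2000 seconds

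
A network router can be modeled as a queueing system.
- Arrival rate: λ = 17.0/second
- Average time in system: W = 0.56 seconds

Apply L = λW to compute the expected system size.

Little's Law: L = λW
L = 17.0 × 0.56 = 9.5200 packets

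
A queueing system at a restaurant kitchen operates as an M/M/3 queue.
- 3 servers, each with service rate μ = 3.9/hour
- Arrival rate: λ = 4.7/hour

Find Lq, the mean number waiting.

Traffic intensity: ρ = λ/(cμ) = 4.7/(3×3.9) = 0.4017
Since ρ = 0.4017 < 1, system is stable.
Offered load a = λ/μ = cρ = 4.7/3.9 = 1.2051
P₀ = [ Σₙ₌₀^2 aⁿ/n! + a^3/(3!(1-ρ)) ]⁻¹
Σ = a^0/0! + a^1/1! + a^2/2! = 1.0000 + 1.2051 + 0.7262 = 2.9313
a^3/(3!(1-ρ)) = 1.7502/(6 × 0.59829) = 0.4876
P₀ = 1/(2.9313 + 0.4876) = 0.2925
Lq = P₀·a^3·ρ / (3!(1-ρ)²) = 0.29249 × 1.7502 × 0.40171 / (6 × 0.35795) = 0.09575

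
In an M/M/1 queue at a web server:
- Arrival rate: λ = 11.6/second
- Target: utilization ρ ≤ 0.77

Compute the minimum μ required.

ρ = λ/μ, so μ = λ/ρ
μ ≥ 11.6/0.77 = 15.0649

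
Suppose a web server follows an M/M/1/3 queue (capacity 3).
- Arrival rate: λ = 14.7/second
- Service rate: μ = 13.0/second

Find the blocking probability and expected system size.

ρ = λ/μ = 14.7/13.0 = 1.1308
P₀ = (1-ρ)/(1-ρ^(K+1)) = (1-1.1308)/(1-1.1308^4) = -0.1308/-0.6351 = 0.2060
P_K = P₀×ρ^K = 0.20595 × 1.1308^3 = 0.20595 × 1.4460 = 0.2978
Blocking probability P_3 = 0.2978 (29.78%)
L = ρ[1 - (K+1)ρ^K + Kρ^(K+1)] / [(1-ρ)(1-ρ^(K+1))]
L = 1.1308 × (1 - 4×1.445964 + 3×1.635096) / ((1 - 1.1308) × (1 - 1.635096)) = 1.6530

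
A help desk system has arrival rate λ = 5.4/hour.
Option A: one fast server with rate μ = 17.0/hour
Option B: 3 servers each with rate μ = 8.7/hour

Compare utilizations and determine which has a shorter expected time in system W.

Option A: single server μ = 17.0 (M/M/1)
  ρ_A = 5.4/17.0 = 0.3176
  W_A = 1/(μ-λ) = 1/(17.0-5.4) = 1/11.60 = 0.08621

Option B: 3 servers μ = 8.7 (M/M/3)
  ρ_B = λ/(cμ) = 5.4/(3×8.7) = 0.2069
  Offered load a = λ/μ = cρ = 5.4/8.7 = 0.6207
  P₀ = [ Σₙ₌₀^2 aⁿ/n! + a^3/(3!(1-ρ)) ]⁻¹
  Σ = a^0/0! + a^1/1! + a^2/2! = 1.0000 + 0.6207 + 0.1926 = 1.8133
  a^3/(3!(1-ρ)) = 0.2391/(6 × 0.7931) = 0.05025
  P₀ = 1/(1.8133 + 0.05025) = 0.5366
  Lq = P₀·a^3·ρ / (3!(1-ρ)²) = 0.5366 × 0.2391 × 0.2069 / (6 × 0.6290) = 0.007034
  Wq_B = Lq/λ = 0.007034/5.4 = 0.001303
  W_B = Wq_B + 1/μ = 0.001303 + 0.1149 = 0.1162

Since W_A = 0.08621 < W_B = 0.1162, Option A (single fast server) has the shorter time in system.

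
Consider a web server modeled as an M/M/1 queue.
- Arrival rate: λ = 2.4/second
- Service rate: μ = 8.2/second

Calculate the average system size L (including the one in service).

ρ = λ/μ = 2.4/8.2 = 0.2927
For M/M/1: L = λ/(μ-λ)
L = 2.4/(8.2-2.4) = 2.4/5.80
L = 0.4138 requests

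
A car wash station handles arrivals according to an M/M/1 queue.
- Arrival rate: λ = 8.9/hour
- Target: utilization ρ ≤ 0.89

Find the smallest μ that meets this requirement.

ρ = λ/μ, so μ = λ/ρ
μ ≥ 8.9/0.89 = 10.0000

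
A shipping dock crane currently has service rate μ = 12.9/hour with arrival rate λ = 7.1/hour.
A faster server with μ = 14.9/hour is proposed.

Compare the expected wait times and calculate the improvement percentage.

System 1: ρ₁ = 7.1/12.9 = 0.5504, W₁ = 1/(12.9-7.1) = 0.1724
System 2: ρ₂ = 7.1/14.9 = 0.4765, W₂ = 1/(14.9-7.1) = 0.1282
Improvement: (W₁-W₂)/W₁ = (0.1724-0.1282)/0.1724 = 25.64%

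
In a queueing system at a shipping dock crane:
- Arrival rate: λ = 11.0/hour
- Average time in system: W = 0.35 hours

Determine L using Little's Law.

Little's Law: L = λW
L = 11.0 × 0.35 = 3.8500 containers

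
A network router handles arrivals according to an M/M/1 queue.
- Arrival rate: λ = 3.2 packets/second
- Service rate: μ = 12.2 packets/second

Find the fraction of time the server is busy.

Server utilization: ρ = λ/μ
ρ = 3.2/12.2 = 0.2623
The server is busy 26.23% of the time.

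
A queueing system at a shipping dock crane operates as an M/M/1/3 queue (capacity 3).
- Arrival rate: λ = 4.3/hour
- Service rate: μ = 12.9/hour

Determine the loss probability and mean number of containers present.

ρ = λ/μ = 4.3/12.9 = 0.33333
P₀ = (1-ρ)/(1-ρ^(K+1)) = (1-0.33333)/(1-0.33333^4) = 0.6667/0.9877 = 0.6750
P_K = P₀×ρ^K = 0.6750 × 0.33333^3 = 0.6750 × 0.03704 = 0.02500
Blocking probability P_3 = 0.02500 (2.50%)
L = ρ[1 - (K+1)ρ^K + Kρ^(K+1)] / [(1-ρ)(1-ρ^(K+1))]
L = 0.33333 × (1 - 4×0.03704 + 3×0.01235) / ((1 - 0.33333) × (1 - 0.01235)) = 0.4500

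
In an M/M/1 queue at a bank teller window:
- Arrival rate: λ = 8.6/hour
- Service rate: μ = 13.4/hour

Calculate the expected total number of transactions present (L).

ρ = λ/μ = 8.6/13.4 = 0.6418
For M/M/1: L = λ/(μ-λ)
L = 8.6/(13.4-8.6) = 8.6/4.80
L = 1.7917 transactions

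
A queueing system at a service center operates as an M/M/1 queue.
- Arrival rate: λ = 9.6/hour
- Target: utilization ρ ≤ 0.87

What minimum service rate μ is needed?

ρ = λ/μ, so μ = λ/ρ
μ ≥ 9.6/0.87 = 11.0345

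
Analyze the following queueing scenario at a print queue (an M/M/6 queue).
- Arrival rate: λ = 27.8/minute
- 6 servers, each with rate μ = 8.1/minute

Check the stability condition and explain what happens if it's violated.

Stability requires ρ = λ/(cμ) < 1
ρ = 27.8/(6 × 8.1) = 27.8/48.60 = 0.5720
Since 0.5720 < 1, the system is STABLE.
The servers are busy 57.20% of the time.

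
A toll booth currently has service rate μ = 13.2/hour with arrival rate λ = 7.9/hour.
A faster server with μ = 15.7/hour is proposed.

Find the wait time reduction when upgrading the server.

System 1: ρ₁ = 7.9/13.2 = 0.5985, W₁ = 1/(13.2-7.9) = 0.18868
System 2: ρ₂ = 7.9/15.7 = 0.5032, W₂ = 1/(15.7-7.9) = 0.12821
Improvement: (W₁-W₂)/W₁ = (0.18868-0.12821)/0.18868 = 32.05%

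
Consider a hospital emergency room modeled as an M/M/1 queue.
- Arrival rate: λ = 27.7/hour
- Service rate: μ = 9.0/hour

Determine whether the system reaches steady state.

Stability requires ρ = λ/(cμ) < 1
ρ = 27.7/(1 × 9.0) = 27.7/9.00 = 3.0778
Since 3.0778 ≥ 1, the system is UNSTABLE.
Queue grows without bound. Need μ > λ = 27.7.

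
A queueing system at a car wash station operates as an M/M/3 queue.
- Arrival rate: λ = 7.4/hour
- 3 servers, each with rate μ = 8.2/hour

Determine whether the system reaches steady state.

Stability requires ρ = λ/(cμ) < 1
ρ = 7.4/(3 × 8.2) = 7.4/24.60 = 0.3008
Since 0.3008 < 1, the system is STABLE.
The servers are busy 30.08% of the time.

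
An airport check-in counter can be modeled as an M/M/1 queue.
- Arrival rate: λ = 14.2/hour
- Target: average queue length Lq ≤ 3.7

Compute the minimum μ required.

For M/M/1: Lq = λ²/(μ(μ-λ))
Need Lq ≤ 3.7, i.e. μ(μ-λ) ≥ λ²/3.7
μ² - 14.2μ - 201.64/3.7 ≥ 0  →  μ² - 14.2μ - 54.4973 ≥ 0
Quadratic formula (positive root): μ = [λ + √(λ² + 4×54.4973)]/2
Discriminant: 201.64 + 4×54.4973 = 419.6292, √419.6292 = 20.4849
μ ≥ (14.2 + 20.4849)/2 = 17.3424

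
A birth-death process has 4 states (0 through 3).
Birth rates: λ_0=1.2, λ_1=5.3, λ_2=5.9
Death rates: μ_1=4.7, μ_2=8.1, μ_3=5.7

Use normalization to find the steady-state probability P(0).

Ratios P(n)/P(0) = (λ₀···λₙ₋₁)/(μ₁···μₙ):
P(1)/P(0) = (1.2)/(4.7) = 0.2553
P(2)/P(0) = (1.2×5.3)/(4.7×8.1) = 0.1671
P(3)/P(0) = (1.2×5.3×5.9)/(4.7×8.1×5.7) = 0.1729

Normalization: ∑ P(n) = 1
P(0) × (1.0000 + 0.2553 + 0.1671 + 0.1729) = 1
P(0) × 1.5953 = 1
P(0) = 1/1.5953 = 0.6268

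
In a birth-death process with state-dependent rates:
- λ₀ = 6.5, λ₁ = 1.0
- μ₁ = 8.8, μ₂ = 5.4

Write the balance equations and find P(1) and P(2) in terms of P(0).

Balance equations:
State 0: λ₀P₀ = μ₁P₁ → P₁ = (λ₀/μ₁)P₀ = (6.5/8.8)P₀ = 0.7386P₀
State 1: P₂ = (λ₀λ₁)/(μ₁μ₂)P₀ = (6.5×1.0)/(8.8×5.4)P₀ = 0.1368P₀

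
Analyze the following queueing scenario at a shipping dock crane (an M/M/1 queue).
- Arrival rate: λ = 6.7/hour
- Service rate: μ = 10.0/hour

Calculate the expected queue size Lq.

ρ = λ/μ = 6.7/10.0 = 0.6700
For M/M/1: Lq = λ²/(μ(μ-λ))
Lq = 44.89/(10.0 × 3.30)
Lq = 1.3603 containers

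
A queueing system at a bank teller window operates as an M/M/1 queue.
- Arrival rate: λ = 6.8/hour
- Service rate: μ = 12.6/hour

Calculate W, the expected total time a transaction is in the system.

First, compute utilization: ρ = λ/μ = 6.8/12.6 = 0.5397
For M/M/1: W = 1/(μ-λ)
W = 1/(12.6-6.8) = 1/5.80
W = 0.1724 hours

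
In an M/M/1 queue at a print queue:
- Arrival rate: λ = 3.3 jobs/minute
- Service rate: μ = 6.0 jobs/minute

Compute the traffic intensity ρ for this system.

Server utilization: ρ = λ/μ
ρ = 3.3/6.0 = 0.5500
The server is busy 55.00% of the time.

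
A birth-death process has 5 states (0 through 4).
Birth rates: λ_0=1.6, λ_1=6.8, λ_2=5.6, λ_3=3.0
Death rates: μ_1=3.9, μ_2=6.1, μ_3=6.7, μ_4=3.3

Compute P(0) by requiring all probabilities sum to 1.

Ratios P(n)/P(0) = (λ₀···λₙ₋₁)/(μ₁···μₙ):
P(1)/P(0) = (1.6)/(3.9) = 0.410256
P(2)/P(0) = (1.6×6.8)/(3.9×6.1) = 0.457335
P(3)/P(0) = (1.6×6.8×5.6)/(3.9×6.1×6.7) = 0.382250
P(4)/P(0) = (1.6×6.8×5.6×3.0)/(3.9×6.1×6.7×3.3) = 0.347500

Normalization: ∑ P(n) = 1
P(0) × (1.00000 + 0.410256 + 0.457335 + 0.382250 + 0.347500) = 1
P(0) × 2.5973 = 1
P(0) = 1/2.5973 = 0.3850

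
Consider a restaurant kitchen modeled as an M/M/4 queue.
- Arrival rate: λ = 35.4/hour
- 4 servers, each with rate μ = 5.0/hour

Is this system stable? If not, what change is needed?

Stability requires ρ = λ/(cμ) < 1
ρ = 35.4/(4 × 5.0) = 35.4/20.00 = 1.7700
Since 1.7700 ≥ 1, the system is UNSTABLE.
Need c > λ/μ = 35.4/5.0 = 7.08.
Minimum servers needed: c = 8.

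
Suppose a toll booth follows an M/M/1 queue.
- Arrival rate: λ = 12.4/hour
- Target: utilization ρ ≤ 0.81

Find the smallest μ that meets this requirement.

ρ = λ/μ, so μ = λ/ρ
μ ≥ 12.4/0.81 = 15.3086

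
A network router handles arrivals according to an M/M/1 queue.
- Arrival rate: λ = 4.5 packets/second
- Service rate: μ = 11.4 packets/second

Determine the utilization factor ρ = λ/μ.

Server utilization: ρ = λ/μ
ρ = 4.5/11.4 = 0.3947
The server is busy 39.47% of the time.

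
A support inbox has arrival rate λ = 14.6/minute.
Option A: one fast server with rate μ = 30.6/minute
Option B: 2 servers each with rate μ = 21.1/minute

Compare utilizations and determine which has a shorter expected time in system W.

Option A: single server μ = 30.6 (M/M/1)
  ρ_A = 14.6/30.6 = 0.4771
  W_A = 1/(μ-λ) = 1/(30.6-14.6) = 1/16.00 = 0.06250

Option B: 2 servers μ = 21.1 (M/M/2)
  ρ_B = λ/(cμ) = 14.6/(2×21.1) = 0.3460
  Offered load a = λ/μ = cρ = 14.6/21.1 = 0.6919
  P₀ = [ Σₙ₌₀^1 aⁿ/n! + a^2/(2!(1-ρ)) ]⁻¹
  Σ = a^0/0! + a^1/1! = 1.0000 + 0.6919 = 1.6919
  a^2/(2!(1-ρ)) = 0.47879/(2 × 0.65403) = 0.3660
  P₀ = 1/(1.6919 + 0.3660) = 0.4859
  Lq = P₀·a^2·ρ / (2!(1-ρ)²) = 0.4859 × 0.4788 × 0.3460 / (2 × 0.4278) = 0.09408
  Wq_B = Lq/λ = 0.094085/14.6 = 0.0064442
  W_B = Wq_B + 1/μ = 0.0064442 + 0.047393 = 0.05384

Since W_B = 0.05384 < W_A = 0.06250, Option B (multiple servers) has the shorter time in system.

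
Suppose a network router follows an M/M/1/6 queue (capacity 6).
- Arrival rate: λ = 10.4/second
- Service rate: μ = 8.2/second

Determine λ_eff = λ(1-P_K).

ρ = λ/μ = 10.4/8.2 = 1.2683
P₀ = (1-ρ)/(1-ρ^(K+1)) = (1-1.2683)/(1-1.2683^7) = -0.2683/-4.2790 = 0.06270
P_K = P₀×ρ^K = 0.06270 × 1.2683^6 = 0.06270 × 4.1623 = 0.2610
λ_eff = λ(1-P_K) = 10.4 × (1 - 0.26098) = 10.4 × 0.73902 = 7.6858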